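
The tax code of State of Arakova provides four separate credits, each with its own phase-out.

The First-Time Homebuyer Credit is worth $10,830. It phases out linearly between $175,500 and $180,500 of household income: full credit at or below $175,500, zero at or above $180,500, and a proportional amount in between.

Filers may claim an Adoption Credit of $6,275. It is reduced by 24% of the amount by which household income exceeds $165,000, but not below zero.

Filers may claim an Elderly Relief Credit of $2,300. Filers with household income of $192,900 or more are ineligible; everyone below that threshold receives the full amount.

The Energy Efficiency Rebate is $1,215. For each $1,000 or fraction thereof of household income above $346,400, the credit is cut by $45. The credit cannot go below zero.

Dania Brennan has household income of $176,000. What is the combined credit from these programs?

First-Time Homebuyer Credit: $176,000 is $500 into a $5,000 phase-out range, leaving 4,500/5,000 of the credit: $10,830 × 4,500/5,000 = $9,747.
Adoption Credit: 24% of the $11,000 excess over $165,000 is $2,640; credit = $6,275 − $2,640 = $3,635.
Elderly Relief Credit: $176,000 is below the $192,900 cutoff, so the full $2,300 applies.
Energy Efficiency Rebate: $176,000 is at or below the $346,400 threshold, so the full $1,215 applies.
Total: $9,747 + $3,635 + $2,300 + $1,215 = $16,897.

$16,897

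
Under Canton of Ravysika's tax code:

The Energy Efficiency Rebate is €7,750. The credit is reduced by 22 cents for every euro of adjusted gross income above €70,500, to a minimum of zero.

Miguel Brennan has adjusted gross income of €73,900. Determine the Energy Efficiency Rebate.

Energy Efficiency Rebate: 22% of the €3,400 excess over €70,500 is €748; credit = €7,750 − €748 = €7,002.

€7,002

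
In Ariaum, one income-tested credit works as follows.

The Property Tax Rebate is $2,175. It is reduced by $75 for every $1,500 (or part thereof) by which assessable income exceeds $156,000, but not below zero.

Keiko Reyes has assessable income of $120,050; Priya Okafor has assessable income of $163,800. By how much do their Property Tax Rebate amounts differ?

Keiko ($120,050): Property Tax Rebate: $120,050 is at or below the $156,000 threshold, so the full $2,175 applies.
Priya ($163,800): Property Tax Rebate: income exceeds $156,000 by $7,800, which is 6 full-or-partial $1,500 increments; reduction = 6 × $75 = $450, leaving $1,725.
Difference: |$2,175 − $1,725| = $450.

$450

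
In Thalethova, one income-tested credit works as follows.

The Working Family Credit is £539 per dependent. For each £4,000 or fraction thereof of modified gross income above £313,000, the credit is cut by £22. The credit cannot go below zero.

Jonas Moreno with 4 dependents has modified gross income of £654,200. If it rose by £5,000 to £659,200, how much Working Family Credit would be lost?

At £654,200 — base = 4 × £539 = £2,156. income exceeds £313,000 by £341,200, which is 86 full-or-partial £4,000 increments; reduction = 86 × £22 = £1,892, leaving £264.
At £659,200 — base = 4 × £539 = £2,156. income exceeds £313,000 by £346,200, which is 87 full-or-partial £4,000 increments; reduction = 87 × £22 = £1,914, leaving £242.
Lost: £264 − £242 = £22.

£22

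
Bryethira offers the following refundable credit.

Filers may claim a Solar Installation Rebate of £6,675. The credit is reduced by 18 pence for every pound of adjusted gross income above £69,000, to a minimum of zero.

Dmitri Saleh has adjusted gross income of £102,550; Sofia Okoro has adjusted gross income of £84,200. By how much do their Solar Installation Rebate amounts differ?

Dmitri (£102,550): Solar Installation Rebate: 18% of the £33,550 excess over £69,000 is £6,039; credit = £6,675 − £6,039 = £636.
Sofia (£84,200): Solar Installation Rebate: 18% of the £15,200 excess over £69,000 is £2,736; credit = £6,675 − £2,736 = £3,939.
Difference: |£636 − £3,939| = £3,303.

£3,303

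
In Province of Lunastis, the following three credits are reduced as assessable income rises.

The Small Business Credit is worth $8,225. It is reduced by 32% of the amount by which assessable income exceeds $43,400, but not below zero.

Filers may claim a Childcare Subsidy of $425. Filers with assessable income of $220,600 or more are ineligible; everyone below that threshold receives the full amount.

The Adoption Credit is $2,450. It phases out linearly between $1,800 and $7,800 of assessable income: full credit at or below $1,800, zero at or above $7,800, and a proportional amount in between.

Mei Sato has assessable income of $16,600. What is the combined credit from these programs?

$8,650

Small Business Credit: $16,600 is at or below the $43,400 threshold, so the full $8,225 applies.
Childcare Subsidy: $16,600 is below the $220,600 cutoff, so the full $425 applies.
Adoption Credit: $16,600 is at or above $7,800, so the credit is $0.
Total: $8,225 + $425 + $0 = $8,650.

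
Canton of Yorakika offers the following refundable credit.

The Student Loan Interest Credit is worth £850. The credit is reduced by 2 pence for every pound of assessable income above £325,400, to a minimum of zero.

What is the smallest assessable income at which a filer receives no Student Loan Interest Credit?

The credit falls by 2% of each pound above £325,400, so it reaches zero when the excess is £850 / 2% = £42,500: income = £325,400 + £42,500 = £367,900.

£367,900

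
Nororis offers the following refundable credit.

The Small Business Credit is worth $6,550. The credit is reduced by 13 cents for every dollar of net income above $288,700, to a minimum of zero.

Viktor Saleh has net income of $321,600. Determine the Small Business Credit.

$2,273

Small Business Credit: 13% of the $32,900 excess over $288,700 is $4,277; credit = $6,550 − $4,277 = $2,273.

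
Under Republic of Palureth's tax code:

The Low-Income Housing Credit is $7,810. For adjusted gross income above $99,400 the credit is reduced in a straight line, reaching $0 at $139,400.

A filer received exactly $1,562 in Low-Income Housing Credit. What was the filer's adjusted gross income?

$131,400

$1,562 is 1,562/7,810 of the full $7,810, so 6,248/7,810 of the $40,000 range has been used: income = $99,400 + $40,000 × 6,248/7,810 = $131,400.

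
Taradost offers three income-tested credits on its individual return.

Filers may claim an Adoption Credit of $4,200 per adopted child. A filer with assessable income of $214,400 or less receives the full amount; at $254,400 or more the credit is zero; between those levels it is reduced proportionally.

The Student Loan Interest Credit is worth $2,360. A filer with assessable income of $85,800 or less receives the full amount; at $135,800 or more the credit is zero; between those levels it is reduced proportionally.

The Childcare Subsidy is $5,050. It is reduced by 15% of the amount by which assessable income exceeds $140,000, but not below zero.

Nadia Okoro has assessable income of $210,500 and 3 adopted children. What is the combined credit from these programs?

Adoption Credit: base = 3 × $4,200 = $12,600. $210,500 is at or below the $214,400 threshold, so the full $12,600 applies.
Student Loan Interest Credit: $210,500 is at or above $135,800, so the credit is $0.
Childcare Subsidy: 15% of the $70,500 excess over $140,000 is $10,575 ≥ base, so the credit is $0.
Total: $12,600 + $0 + $0 = $12,600.

$12,600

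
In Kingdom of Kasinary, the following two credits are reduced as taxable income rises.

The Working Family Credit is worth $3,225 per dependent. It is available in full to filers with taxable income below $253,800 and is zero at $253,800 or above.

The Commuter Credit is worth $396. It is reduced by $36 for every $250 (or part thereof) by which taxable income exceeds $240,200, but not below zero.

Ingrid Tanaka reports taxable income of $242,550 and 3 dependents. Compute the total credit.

Working Family Credit: base = 3 × $3,225 = $9,675. $242,550 is below the $253,800 cutoff, so the full $9,675 applies.
Commuter Credit: income exceeds $240,200 by $2,350, which is 10 full-or-partial $250 increments; reduction = 10 × $36 = $360, leaving $36.
Total: $9,675 + $36 = $9,711.

$9,711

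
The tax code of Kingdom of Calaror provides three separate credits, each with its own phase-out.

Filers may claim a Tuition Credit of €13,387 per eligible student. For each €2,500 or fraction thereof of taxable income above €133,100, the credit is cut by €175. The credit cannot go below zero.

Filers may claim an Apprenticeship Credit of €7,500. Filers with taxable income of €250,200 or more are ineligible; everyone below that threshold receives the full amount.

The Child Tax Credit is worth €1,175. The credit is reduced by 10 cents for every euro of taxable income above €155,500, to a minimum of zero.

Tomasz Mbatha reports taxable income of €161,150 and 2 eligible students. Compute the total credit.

€32,784

Tuition Credit: base = 2 × €13,387 = €26,774. income exceeds €133,100 by €28,050, which is 12 full-or-partial €2,500 increments; reduction = 12 × €175 = €2,100, leaving €24,674.
Apprenticeship Credit: €161,150 is below the €250,200 cutoff, so the full €7,500 applies.
Child Tax Credit: 10% of the €5,650 excess over €155,500 is €565; credit = €1,175 − €565 = €610.
Total: €24,674 + €7,500 + €610 = €32,784.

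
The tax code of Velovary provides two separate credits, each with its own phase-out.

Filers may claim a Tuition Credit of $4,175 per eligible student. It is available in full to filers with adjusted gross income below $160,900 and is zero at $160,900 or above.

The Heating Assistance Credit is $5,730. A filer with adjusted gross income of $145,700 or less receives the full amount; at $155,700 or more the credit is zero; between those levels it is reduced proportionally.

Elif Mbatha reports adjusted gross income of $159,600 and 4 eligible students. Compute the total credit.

$16,700

Tuition Credit: base = 4 × $4,175 = $16,700. $159,600 is below the $160,900 cutoff, so the full $16,700 applies.
Heating Assistance Credit: $159,600 is at or above $155,700, so the credit is $0.
Total: $16,700 + $0 = $16,700.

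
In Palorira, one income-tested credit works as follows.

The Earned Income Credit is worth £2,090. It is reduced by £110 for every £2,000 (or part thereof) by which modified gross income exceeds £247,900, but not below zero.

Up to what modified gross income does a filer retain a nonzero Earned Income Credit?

After 18 increments the reduction is 18 × £110 = £1,980, leaving £110; one more increment wipes it out. Increment 18 ends at excess 18 × £2,000 = £36,000, so the highest qualifying income is £247,900 + £36,000 = £283,900.

£283,900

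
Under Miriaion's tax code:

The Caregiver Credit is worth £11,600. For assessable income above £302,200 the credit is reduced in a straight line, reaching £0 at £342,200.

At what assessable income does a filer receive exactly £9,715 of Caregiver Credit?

£308,700

£9,715 is 9,715/11,600 of the full £11,600, so 1,885/11,600 of the £40,000 range has been used: income = £302,200 + £40,000 × 1,885/11,600 = £308,700.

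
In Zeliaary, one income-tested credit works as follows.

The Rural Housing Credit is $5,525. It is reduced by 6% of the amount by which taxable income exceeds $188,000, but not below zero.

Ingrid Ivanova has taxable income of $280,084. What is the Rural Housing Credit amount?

Rural Housing Credit: 6% of the $92,084 excess over $188,000 is $5,525.04 ≥ base, so the credit is $0.

$0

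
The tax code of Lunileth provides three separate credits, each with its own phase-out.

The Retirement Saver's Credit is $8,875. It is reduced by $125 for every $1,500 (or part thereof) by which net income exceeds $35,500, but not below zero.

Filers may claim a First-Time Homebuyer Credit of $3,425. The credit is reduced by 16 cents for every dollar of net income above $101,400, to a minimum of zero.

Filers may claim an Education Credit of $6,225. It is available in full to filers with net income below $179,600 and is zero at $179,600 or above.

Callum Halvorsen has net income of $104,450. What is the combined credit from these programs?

Retirement Saver's Credit: income exceeds $35,500 by $68,950, which is 46 full-or-partial $1,500 increments; reduction = 46 × $125 = $5,750, leaving $3,125.
First-Time Homebuyer Credit: 16% of the $3,050 excess over $101,400 is $488; credit = $3,425 − $488 = $2,937.
Education Credit: $104,450 is below the $179,600 cutoff, so the full $6,225 applies.
Total: $3,125 + $2,937 + $6,225 = $12,287.

$12,287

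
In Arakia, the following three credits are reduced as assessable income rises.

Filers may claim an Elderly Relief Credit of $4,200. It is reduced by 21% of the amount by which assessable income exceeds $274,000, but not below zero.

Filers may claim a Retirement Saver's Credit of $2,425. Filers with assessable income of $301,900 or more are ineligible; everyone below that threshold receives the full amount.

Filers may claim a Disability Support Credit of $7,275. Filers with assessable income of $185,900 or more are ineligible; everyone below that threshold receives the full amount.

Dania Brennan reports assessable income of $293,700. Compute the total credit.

$2,488

Elderly Relief Credit: 21% of the $19,700 excess over $274,000 is $4,137; credit = $4,200 − $4,137 = $63.
Retirement Saver's Credit: $293,700 is below the $301,900 cutoff, so the full $2,425 applies.
Disability Support Credit: $293,700 meets or exceeds the $185,900 cutoff, so the credit is $0.
Total: $63 + $2,425 + $0 = $2,488.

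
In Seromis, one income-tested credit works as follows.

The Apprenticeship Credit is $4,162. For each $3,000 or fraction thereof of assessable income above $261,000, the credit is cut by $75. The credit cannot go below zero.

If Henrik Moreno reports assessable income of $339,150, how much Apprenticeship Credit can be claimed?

$2,137

Apprenticeship Credit: income exceeds $261,000 by $78,150, which is 27 full-or-partial $3,000 increments; reduction = 27 × $75 = $2,025, leaving $2,137.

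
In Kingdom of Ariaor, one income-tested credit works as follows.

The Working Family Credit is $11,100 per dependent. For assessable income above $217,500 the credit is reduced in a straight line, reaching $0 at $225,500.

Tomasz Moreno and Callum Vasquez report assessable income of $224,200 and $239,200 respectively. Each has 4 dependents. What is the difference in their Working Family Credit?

$7,215

Tomasz ($224,200): Working Family Credit: base = 4 × $11,100 = $44,400. $224,200 is $6,700 into a $8,000 phase-out range, leaving 1,300/8,000 of the credit: $44,400 × 1,300/8,000 = $7,215.
Callum ($239,200): Working Family Credit: base = 4 × $11,100 = $44,400. $239,200 is at or above $225,500, so the credit is $0.
Difference: |$7,215 − $0| = $7,215.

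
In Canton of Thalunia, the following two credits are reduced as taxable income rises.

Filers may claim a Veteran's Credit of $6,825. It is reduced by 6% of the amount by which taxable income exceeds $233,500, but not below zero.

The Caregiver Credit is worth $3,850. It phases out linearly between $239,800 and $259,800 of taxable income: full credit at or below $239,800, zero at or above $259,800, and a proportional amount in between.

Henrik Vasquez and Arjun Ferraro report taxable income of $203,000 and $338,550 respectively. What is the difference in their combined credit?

Henrik ($203,000): Veteran's Credit: $203,000 is at or below the $233,500 threshold, so the full $6,825 applies. Caregiver Credit: $203,000 is at or below the $239,800 threshold, so the full $3,850 applies. total $6,825 + $3,850 = $10,675
Arjun ($338,550): Veteran's Credit: 6% of the $105,050 excess over $233,500 is $6,303; credit = $6,825 − $6,303 = $522. Caregiver Credit: $338,550 is at or above $259,800, so the credit is $0. total $522 + $0 = $522
Difference: |$10,675 − $522| = $10,153.

$10,153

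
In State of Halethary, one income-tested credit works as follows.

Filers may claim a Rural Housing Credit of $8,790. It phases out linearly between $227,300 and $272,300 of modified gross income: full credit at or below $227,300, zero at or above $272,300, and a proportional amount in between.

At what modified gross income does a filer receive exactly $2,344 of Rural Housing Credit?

$260,300

$2,344 is 2,344/8,790 of the full $8,790, so 6,446/8,790 of the $45,000 range has been used: income = $227,300 + $45,000 × 6,446/8,790 = $260,300.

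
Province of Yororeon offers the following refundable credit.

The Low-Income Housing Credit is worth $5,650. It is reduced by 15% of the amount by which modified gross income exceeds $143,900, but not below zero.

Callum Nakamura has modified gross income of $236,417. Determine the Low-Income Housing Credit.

Low-Income Housing Credit: 15% of the $92,517 excess over $143,900 is $13,877.55 ≥ base, so the credit is $0.

$0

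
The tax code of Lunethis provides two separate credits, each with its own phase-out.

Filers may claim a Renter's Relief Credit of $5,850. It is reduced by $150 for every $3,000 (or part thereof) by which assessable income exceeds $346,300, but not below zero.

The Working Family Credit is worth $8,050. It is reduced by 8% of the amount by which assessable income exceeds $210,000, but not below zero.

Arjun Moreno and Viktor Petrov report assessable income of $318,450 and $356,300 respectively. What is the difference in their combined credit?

Arjun ($318,450): Renter's Relief Credit: $318,450 is at or below the $346,300 threshold, so the full $5,850 applies. Working Family Credit: 8% of the $108,450 excess over $210,000 is $8,676 ≥ base, so the credit is $0. total $5,850 + $0 = $5,850
Viktor ($356,300): Renter's Relief Credit: income exceeds $346,300 by $10,000, which is 4 full-or-partial $3,000 increments; reduction = 4 × $150 = $600, leaving $5,250. Working Family Credit: 8% of the $146,300 excess over $210,000 is $11,704 ≥ base, so the credit is $0. total $5,250 + $0 = $5,250
Difference: |$5,850 − $5,250| = $600.

$600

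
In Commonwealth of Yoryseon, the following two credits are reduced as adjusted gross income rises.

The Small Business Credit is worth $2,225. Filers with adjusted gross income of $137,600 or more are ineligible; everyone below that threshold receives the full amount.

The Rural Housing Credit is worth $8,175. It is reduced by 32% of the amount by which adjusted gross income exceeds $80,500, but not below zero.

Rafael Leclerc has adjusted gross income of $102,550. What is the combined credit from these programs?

Small Business Credit: $102,550 is below the $137,600 cutoff, so the full $2,225 applies.
Rural Housing Credit: 32% of the $22,050 excess over $80,500 is $7,056; credit = $8,175 − $7,056 = $1,119.
Total: $2,225 + $1,119 = $3,344.

$3,344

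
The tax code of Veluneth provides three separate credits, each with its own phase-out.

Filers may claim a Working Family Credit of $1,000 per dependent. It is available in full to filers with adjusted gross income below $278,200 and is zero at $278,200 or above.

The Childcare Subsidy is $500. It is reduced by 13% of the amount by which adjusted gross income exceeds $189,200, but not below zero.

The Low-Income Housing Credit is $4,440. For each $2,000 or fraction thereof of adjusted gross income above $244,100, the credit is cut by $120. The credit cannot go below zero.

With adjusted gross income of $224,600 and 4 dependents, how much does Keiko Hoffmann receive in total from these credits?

$8,440

Working Family Credit: base = 4 × $1,000 = $4,000. $224,600 is below the $278,200 cutoff, so the full $4,000 applies.
Childcare Subsidy: 13% of the $35,400 excess over $189,200 is $4,602 ≥ base, so the credit is $0.
Low-Income Housing Credit: $224,600 is at or below the $244,100 threshold, so the full $4,440 applies.
Total: $4,000 + $0 + $4,440 = $8,440.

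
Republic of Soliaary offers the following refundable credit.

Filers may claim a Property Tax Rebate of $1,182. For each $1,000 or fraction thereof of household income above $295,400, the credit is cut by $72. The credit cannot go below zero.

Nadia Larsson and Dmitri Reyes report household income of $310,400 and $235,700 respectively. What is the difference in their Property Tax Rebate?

$1,080

Nadia ($310,400): Property Tax Rebate: income exceeds $295,400 by $15,000, which is 15 full-or-partial $1,000 increments; reduction = 15 × $72 = $1,080, leaving $102.
Dmitri ($235,700): Property Tax Rebate: $235,700 is at or below the $295,400 threshold, so the full $1,182 applies.
Difference: |$102 − $1,182| = $1,080.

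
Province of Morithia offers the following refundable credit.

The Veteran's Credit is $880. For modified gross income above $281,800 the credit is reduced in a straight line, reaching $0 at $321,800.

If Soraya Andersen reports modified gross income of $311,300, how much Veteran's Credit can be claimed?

Veteran's Credit: $311,300 is $29,500 into a $40,000 phase-out range, leaving 10,500/40,000 of the credit: $880 × 10,500/40,000 = $231.

$231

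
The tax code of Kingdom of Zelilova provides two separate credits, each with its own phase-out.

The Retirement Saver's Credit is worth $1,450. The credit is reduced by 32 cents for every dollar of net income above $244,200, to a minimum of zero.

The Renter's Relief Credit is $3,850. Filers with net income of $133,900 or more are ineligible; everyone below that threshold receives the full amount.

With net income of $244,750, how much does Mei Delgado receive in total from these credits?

Retirement Saver's Credit: 32% of the $550 excess over $244,200 is $176; credit = $1,450 − $176 = $1,274.
Renter's Relief Credit: $244,750 meets or exceeds the $133,900 cutoff, so the credit is $0.
Total: $1,274 + $0 = $1,274.

$1,274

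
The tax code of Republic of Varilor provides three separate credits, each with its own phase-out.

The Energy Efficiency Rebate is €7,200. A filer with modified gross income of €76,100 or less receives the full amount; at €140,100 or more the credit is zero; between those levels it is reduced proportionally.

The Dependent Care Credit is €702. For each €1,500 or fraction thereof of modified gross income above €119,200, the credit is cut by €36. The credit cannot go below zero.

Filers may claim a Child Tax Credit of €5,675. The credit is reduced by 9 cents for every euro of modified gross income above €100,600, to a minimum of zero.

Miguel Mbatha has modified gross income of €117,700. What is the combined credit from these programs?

€7,358

Energy Efficiency Rebate: €117,700 is €41,600 into a €64,000 phase-out range, leaving 22,400/64,000 of the credit: €7,200 × 22,400/64,000 = €2,520.
Dependent Care Credit: €117,700 is at or below the €119,200 threshold, so the full €702 applies.
Child Tax Credit: 9% of the €17,100 excess over €100,600 is €1,539; credit = €5,675 − €1,539 = €4,136.
Total: €2,520 + €702 + €4,136 = €7,358.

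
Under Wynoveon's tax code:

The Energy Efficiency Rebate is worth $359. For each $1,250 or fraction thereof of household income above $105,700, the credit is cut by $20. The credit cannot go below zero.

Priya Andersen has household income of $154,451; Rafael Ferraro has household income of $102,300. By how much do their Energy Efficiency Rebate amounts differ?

$359

Priya ($154,451): Energy Efficiency Rebate: income exceeds $105,700 by $48,751 → 40 increments × $20 = $800 ≥ base, so the credit is $0.
Rafael ($102,300): Energy Efficiency Rebate: $102,300 is at or below the $105,700 threshold, so the full $359 applies.
Difference: |$0 − $359| = $359.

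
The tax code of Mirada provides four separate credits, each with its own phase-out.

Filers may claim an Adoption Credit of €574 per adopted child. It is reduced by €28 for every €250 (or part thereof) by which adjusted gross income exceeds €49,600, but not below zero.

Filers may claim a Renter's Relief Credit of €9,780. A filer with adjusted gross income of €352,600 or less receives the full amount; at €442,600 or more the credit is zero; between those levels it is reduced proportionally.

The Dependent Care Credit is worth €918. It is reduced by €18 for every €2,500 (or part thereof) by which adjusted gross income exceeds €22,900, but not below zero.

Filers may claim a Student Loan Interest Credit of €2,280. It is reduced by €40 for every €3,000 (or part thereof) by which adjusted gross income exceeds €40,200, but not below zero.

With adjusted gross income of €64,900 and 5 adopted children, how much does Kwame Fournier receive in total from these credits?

Adoption Credit: base = 5 × €574 = €2,870. income exceeds €49,600 by €15,300, which is 62 full-or-partial €250 increments; reduction = 62 × €28 = €1,736, leaving €1,134.
Renter's Relief Credit: €64,900 is at or below the €352,600 threshold, so the full €9,780 applies.
Dependent Care Credit: income exceeds €22,900 by €42,000, which is 17 full-or-partial €2,500 increments; reduction = 17 × €18 = €306, leaving €612.
Student Loan Interest Credit: income exceeds €40,200 by €24,700, which is 9 full-or-partial €3,000 increments; reduction = 9 × €40 = €360, leaving €1,920.
Total: €1,134 + €9,780 + €612 + €1,920 = €13,446.

€13,446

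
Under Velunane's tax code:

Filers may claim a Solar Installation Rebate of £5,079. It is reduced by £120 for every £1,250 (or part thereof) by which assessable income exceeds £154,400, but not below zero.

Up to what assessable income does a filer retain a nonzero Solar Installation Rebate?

After 42 increments the reduction is 42 × £120 = £5,040, leaving £39; one more increment wipes it out. Increment 42 ends at excess 42 × £1,250 = £52,500, so the highest qualifying income is £154,400 + £52,500 = £206,900.

£206,900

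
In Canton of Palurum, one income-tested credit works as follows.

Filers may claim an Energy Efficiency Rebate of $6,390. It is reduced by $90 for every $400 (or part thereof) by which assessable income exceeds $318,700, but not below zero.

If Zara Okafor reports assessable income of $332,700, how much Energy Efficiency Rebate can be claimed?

Energy Efficiency Rebate: income exceeds $318,700 by $14,000, which is 35 full-or-partial $400 increments; reduction = 35 × $90 = $3,150, leaving $3,240.

$3,240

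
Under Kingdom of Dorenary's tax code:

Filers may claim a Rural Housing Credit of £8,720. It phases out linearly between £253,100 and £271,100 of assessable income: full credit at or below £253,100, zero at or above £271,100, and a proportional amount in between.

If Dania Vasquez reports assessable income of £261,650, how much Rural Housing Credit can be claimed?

£4,578

Rural Housing Credit: £261,650 is £8,550 into a £18,000 phase-out range, leaving 9,450/18,000 of the credit: £8,720 × 9,450/18,000 = £4,578.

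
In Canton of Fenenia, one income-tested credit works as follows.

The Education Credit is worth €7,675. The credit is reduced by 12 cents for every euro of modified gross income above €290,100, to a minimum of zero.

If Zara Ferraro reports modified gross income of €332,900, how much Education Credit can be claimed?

Education Credit: 12% of the €42,800 excess over €290,100 is €5,136; credit = €7,675 − €5,136 = €2,539.

€2,539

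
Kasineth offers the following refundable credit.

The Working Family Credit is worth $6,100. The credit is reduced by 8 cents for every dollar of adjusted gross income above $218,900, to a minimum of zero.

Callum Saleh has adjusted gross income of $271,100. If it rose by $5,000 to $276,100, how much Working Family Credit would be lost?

At $271,100 — 8% of the $52,200 excess over $218,900 is $4,176; credit = $6,100 − $4,176 = $1,924.
At $276,100 — 8% of the $57,200 excess over $218,900 is $4,576; credit = $6,100 − $4,576 = $1,524.
Lost: $1,924 − $1,524 = $400.

$400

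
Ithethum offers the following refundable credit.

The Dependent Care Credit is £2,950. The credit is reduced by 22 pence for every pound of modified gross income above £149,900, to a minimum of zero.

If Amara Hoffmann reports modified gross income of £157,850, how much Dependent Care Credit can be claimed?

Dependent Care Credit: 22% of the £7,950 excess over £149,900 is £1,749; credit = £2,950 − £1,749 = £1,201.

£1,201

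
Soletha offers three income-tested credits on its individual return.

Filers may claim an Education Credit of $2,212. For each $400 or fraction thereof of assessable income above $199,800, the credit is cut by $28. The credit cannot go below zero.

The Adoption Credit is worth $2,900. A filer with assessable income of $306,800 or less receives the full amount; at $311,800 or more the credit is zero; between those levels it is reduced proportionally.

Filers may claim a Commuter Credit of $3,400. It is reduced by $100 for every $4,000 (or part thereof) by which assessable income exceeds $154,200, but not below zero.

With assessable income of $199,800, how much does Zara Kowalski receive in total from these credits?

Education Credit: $199,800 is at or below the $199,800 threshold, so the full $2,212 applies.
Adoption Credit: $199,800 is at or below the $306,800 threshold, so the full $2,900 applies.
Commuter Credit: income exceeds $154,200 by $45,600, which is 12 full-or-partial $4,000 increments; reduction = 12 × $100 = $1,200, leaving $2,200.
Total: $2,212 + $2,900 + $2,200 = $7,312.

$7,312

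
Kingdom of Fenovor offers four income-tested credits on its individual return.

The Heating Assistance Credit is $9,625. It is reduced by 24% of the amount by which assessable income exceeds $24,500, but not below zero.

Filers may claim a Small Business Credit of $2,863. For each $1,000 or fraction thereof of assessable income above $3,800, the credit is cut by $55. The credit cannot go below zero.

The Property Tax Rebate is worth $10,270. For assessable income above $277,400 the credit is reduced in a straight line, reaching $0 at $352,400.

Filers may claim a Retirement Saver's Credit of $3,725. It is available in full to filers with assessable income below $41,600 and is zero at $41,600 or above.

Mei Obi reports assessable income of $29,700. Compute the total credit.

$23,805

Heating Assistance Credit: 24% of the $5,200 excess over $24,500 is $1,248; credit = $9,625 − $1,248 = $8,377.
Small Business Credit: income exceeds $3,800 by $25,900, which is 26 full-or-partial $1,000 increments; reduction = 26 × $55 = $1,430, leaving $1,433.
Property Tax Rebate: $29,700 is at or below the $277,400 threshold, so the full $10,270 applies.
Retirement Saver's Credit: $29,700 is below the $41,600 cutoff, so the full $3,725 applies.
Total: $8,377 + $1,433 + $10,270 + $3,725 = $23,805.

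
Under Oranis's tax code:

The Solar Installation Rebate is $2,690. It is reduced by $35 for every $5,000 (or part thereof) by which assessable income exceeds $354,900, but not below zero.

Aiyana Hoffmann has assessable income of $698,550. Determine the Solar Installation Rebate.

$275

Solar Installation Rebate: income exceeds $354,900 by $343,650, which is 69 full-or-partial $5,000 increments; reduction = 69 × $35 = $2,415, leaving $275.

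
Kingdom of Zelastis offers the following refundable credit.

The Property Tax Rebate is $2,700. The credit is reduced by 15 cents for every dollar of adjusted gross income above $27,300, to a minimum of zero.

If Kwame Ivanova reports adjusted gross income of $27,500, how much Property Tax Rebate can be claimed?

Property Tax Rebate: 15% of the $200 excess over $27,300 is $30; credit = $2,700 − $30 = $2,670.

$2,670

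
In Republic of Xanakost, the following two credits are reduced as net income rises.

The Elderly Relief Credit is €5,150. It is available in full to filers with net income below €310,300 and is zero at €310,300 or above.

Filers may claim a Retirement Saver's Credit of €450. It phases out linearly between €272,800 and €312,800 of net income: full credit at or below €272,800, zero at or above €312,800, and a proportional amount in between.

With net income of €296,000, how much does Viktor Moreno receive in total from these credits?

Elderly Relief Credit: €296,000 is below the €310,300 cutoff, so the full €5,150 applies.
Retirement Saver's Credit: €296,000 is €23,200 into a €40,000 phase-out range, leaving 16,800/40,000 of the credit: €450 × 16,800/40,000 = €189.
Total: €5,150 + €189 = €5,339.

€5,339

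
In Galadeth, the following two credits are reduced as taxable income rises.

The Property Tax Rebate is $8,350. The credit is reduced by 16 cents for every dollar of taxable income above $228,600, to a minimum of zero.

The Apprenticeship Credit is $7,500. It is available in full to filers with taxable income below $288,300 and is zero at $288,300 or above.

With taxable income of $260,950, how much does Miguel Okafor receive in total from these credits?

Property Tax Rebate: 16% of the $32,350 excess over $228,600 is $5,176; credit = $8,350 − $5,176 = $3,174.
Apprenticeship Credit: $260,950 is below the $288,300 cutoff, so the full $7,500 applies.
Total: $3,174 + $7,500 = $10,674.

$10,674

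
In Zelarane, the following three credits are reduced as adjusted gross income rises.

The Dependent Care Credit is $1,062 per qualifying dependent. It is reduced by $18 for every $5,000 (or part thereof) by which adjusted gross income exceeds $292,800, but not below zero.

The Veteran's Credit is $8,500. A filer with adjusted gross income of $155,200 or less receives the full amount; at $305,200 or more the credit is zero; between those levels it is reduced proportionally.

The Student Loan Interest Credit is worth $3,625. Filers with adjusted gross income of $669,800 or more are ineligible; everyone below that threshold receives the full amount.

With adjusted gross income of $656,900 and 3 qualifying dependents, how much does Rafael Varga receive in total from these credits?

$5,497

Dependent Care Credit: base = 3 × $1,062 = $3,186. income exceeds $292,800 by $364,100, which is 73 full-or-partial $5,000 increments; reduction = 73 × $18 = $1,314, leaving $1,872.
Veteran's Credit: $656,900 is at or above $305,200, so the credit is $0.
Student Loan Interest Credit: $656,900 is below the $669,800 cutoff, so the full $3,625 applies.
Total: $1,872 + $0 + $3,625 = $5,497.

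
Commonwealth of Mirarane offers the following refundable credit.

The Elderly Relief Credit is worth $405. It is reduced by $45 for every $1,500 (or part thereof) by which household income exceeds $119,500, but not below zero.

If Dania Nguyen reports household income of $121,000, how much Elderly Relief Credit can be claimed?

Elderly Relief Credit: income exceeds $119,500 by $1,500, which is 1 full-or-partial $1,500 increment; reduction = 1 × $45 = $45, leaving $360.

$360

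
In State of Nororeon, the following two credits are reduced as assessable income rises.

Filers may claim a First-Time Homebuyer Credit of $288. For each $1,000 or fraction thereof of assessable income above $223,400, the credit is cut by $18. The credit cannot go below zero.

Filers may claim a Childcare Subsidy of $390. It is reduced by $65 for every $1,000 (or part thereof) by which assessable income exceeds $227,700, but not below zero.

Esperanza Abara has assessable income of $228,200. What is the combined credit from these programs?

$523

First-Time Homebuyer Credit: income exceeds $223,400 by $4,800, which is 5 full-or-partial $1,000 increments; reduction = 5 × $18 = $90, leaving $198.
Childcare Subsidy: income exceeds $227,700 by $500, which is 1 full-or-partial $1,000 increment; reduction = 1 × $65 = $65, leaving $325.
Total: $198 + $325 = $523.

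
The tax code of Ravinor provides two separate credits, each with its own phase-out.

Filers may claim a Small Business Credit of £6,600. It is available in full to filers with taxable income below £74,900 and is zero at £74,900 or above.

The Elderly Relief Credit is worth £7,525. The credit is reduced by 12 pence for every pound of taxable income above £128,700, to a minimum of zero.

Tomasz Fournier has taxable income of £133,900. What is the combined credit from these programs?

£6,901

Small Business Credit: £133,900 meets or exceeds the £74,900 cutoff, so the credit is £0.
Elderly Relief Credit: 12% of the £5,200 excess over £128,700 is £624; credit = £7,525 − £624 = £6,901.
Total: £0 + £6,901 = £6,901.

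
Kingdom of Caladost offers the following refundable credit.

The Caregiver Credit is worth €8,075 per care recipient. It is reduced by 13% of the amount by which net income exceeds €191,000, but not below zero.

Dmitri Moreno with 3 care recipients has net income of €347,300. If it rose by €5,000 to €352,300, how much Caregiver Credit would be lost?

€650

At €347,300 — base = 3 × €8,075 = €24,225. 13% of the €156,300 excess over €191,000 is €20,319; credit = €24,225 − €20,319 = €3,906.
At €352,300 — base = 3 × €8,075 = €24,225. 13% of the €161,300 excess over €191,000 is €20,969; credit = €24,225 − €20,969 = €3,256.
Lost: €3,906 − €3,256 = €650.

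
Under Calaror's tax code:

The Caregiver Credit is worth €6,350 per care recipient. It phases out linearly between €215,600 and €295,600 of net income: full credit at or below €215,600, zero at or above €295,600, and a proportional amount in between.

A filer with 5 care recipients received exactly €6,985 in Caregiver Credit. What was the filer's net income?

Full credit = 5 × €6,350 = €31,750.
€6,985 is 6,985/31,750 of the full €31,750, so 24,765/31,750 of the €80,000 range has been used: income = €215,600 + €80,000 × 24,765/31,750 = €278,000.

€278,000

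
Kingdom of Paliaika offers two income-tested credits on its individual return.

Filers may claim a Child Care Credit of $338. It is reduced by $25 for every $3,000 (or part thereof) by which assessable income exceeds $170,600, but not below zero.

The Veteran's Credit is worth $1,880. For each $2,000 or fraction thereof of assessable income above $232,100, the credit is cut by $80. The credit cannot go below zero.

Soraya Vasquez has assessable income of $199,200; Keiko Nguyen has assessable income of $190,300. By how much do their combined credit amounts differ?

Soraya ($199,200): Child Care Credit: income exceeds $170,600 by $28,600, which is 10 full-or-partial $3,000 increments; reduction = 10 × $25 = $250, leaving $88. Veteran's Credit: $199,200 is at or below the $232,100 threshold, so the full $1,880 applies. total $88 + $1,880 = $1,968
Keiko ($190,300): Child Care Credit: income exceeds $170,600 by $19,700, which is 7 full-or-partial $3,000 increments; reduction = 7 × $25 = $175, leaving $163. Veteran's Credit: $190,300 is at or below the $232,100 threshold, so the full $1,880 applies. total $163 + $1,880 = $2,043
Difference: |$1,968 − $2,043| = $75.

$75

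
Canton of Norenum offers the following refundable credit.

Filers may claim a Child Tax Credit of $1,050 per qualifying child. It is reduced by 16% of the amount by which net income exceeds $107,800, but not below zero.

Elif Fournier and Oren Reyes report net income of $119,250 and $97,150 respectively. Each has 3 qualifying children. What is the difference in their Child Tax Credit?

Elif ($119,250): Child Tax Credit: base = 3 × $1,050 = $3,150. 16% of the $11,450 excess over $107,800 is $1,832; credit = $3,150 − $1,832 = $1,318.
Oren ($97,150): Child Tax Credit: base = 3 × $1,050 = $3,150. $97,150 is at or below the $107,800 threshold, so the full $3,150 applies.
Difference: |$1,318 − $3,150| = $1,832.

$1,832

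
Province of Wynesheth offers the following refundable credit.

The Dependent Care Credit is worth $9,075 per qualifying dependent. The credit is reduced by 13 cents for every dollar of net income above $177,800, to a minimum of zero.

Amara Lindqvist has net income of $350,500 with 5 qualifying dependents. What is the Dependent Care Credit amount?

$22,924

Dependent Care Credit: base = 5 × $9,075 = $45,375. 13% of the $172,700 excess over $177,800 is $22,451; credit = $45,375 − $22,451 = $22,924.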